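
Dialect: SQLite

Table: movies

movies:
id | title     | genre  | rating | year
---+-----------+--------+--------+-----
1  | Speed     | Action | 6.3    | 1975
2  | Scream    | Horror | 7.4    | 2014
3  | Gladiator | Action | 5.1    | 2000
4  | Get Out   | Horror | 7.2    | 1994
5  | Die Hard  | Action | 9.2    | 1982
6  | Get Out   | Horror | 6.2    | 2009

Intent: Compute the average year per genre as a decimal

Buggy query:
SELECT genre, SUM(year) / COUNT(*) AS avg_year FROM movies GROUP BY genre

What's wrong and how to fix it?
Bug: Both operands are integers, so '/' performs integer division and truncates

Fix: Multiply by 1.0 (or CAST to REAL) to force floating-point division

Corrected query:
SELECT genre, SUM(year) * 1.0 / COUNT(*) AS avg_year FROM movies GROUP BY genre

Result:
genre  | avg_year   
-------+------------
Action | 1985.666667
Horror | 2005.666667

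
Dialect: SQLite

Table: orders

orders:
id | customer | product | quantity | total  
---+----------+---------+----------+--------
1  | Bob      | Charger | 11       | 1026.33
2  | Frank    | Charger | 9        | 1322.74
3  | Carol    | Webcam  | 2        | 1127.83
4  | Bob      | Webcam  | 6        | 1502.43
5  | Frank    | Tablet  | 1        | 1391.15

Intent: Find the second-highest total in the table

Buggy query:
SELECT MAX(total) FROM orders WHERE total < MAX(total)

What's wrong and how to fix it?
Bug: MAX(total) on the right of the comparison is an aggregate-in-WHERE error

Fix: Put the inner MAX in a scalar subquery

Corrected query:
SELECT MAX(total) FROM orders WHERE total < (SELECT MAX(total) FROM orders)

Result:
MAX(total)
----------
1391.15   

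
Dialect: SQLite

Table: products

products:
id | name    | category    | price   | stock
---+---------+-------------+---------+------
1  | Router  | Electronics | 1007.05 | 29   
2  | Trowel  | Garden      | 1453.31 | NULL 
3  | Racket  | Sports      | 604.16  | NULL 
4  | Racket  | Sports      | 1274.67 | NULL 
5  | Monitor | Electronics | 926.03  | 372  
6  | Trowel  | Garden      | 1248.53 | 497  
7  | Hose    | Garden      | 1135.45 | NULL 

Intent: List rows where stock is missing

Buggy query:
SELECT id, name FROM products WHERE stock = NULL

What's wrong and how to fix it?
Bug: Comparing to NULL with '=' never matches; NULL = NULL is unknown, not true

Fix: Replace '= NULL' with 'IS NULL'

Corrected query:
SELECT id, name FROM products WHERE stock IS NULL

Result:
id | name  
---+-------
2  | Trowel
3  | Racket
4  | Racket
7  | Hose  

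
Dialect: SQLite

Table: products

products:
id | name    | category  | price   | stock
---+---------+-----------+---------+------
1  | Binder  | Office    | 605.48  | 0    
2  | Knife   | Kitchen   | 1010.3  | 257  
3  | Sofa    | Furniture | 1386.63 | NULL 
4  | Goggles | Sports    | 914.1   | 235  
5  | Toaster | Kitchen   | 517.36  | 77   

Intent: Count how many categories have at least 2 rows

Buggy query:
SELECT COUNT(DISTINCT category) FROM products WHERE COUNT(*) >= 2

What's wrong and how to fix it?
Bug: COUNT(*) cannot appear in WHERE; the per-group count doesn't exist yet

Fix: Use a subquery that GROUPs and filters with HAVING, then count its rows

Corrected query:
SELECT COUNT(*) FROM (SELECT category FROM products GROUP BY category HAVING COUNT(*) >= 2)

Result:
COUNT(*)
--------
1       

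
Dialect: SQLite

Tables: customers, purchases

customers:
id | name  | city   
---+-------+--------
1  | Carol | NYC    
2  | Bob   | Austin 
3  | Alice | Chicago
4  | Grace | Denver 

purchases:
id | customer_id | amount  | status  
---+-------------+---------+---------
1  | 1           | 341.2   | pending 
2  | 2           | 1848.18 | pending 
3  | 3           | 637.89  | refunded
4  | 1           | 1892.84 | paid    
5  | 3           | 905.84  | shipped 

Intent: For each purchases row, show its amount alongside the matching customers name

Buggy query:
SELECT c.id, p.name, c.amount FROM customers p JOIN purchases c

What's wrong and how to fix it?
Bug: Missing join condition: each purchases row is matched to all customers rows instead of just its own

Fix: Specify the join condition linking the foreign key to the parent id

Corrected query:
SELECT c.id, p.name, c.amount FROM customers p JOIN purchases c ON c.customer_id = p.id

Result:
id | name  | amount 
---+-------+--------
1  | Carol | 341.2  
2  | Bob   | 1848.18
3  | Alice | 637.89 
4  | Carol | 1892.84
5  | Alice | 905.84 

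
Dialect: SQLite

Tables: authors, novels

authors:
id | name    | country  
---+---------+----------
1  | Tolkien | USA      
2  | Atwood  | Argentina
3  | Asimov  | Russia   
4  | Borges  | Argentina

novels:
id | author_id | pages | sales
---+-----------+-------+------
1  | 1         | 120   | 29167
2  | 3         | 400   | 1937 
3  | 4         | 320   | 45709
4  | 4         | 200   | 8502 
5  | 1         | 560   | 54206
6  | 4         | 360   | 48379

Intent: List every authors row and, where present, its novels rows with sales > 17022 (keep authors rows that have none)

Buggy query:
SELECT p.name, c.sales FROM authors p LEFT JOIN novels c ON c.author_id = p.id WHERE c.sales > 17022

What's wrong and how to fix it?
Bug: Filtering c.sales in WHERE discards the NULL rows produced by LEFT JOIN, turning it into an inner join

Fix: Move the right-table condition into the ON clause so unmatched parents are kept

Corrected query:
SELECT p.name, c.sales FROM authors p LEFT JOIN novels c ON c.author_id = p.id AND c.sales > 17022

Result:
name    | sales
--------+------
Tolkien | 29167
Tolkien | 54206
Atwood  | NULL 
Asimov  | NULL 
Borges  | 45709
Borges  | 48379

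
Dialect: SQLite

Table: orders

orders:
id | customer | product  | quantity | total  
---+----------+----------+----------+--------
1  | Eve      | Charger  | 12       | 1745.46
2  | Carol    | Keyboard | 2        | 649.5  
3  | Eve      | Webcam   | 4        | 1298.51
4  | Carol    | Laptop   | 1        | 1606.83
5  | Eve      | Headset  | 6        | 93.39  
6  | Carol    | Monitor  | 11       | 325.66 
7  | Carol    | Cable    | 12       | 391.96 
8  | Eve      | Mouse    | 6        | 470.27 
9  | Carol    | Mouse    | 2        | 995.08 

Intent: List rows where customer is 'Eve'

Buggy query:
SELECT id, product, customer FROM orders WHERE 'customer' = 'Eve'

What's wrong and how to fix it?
Bug: Single quotes denote string literals in SQL; the column name is being compared as a constant string

Fix: Remove the quotes around the column name (or use double quotes for an identifier)

Corrected query:
SELECT id, product, customer FROM orders WHERE customer = 'Eve'

Result:
id | product | customer
---+---------+---------
1  | Charger | Eve     
3  | Webcam  | Eve     
5  | Headset | Eve     
8  | Mouse   | Eve     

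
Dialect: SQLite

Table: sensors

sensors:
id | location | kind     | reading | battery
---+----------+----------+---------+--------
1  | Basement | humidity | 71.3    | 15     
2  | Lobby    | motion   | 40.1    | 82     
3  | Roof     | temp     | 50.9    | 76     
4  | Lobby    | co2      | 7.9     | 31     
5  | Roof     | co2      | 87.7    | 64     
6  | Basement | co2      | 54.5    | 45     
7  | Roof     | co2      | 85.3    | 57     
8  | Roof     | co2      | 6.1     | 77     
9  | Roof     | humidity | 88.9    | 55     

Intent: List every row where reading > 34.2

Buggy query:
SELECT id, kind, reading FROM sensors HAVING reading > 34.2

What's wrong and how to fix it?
Bug: HAVING filters the output of aggregation, but this query has no GROUP BY and no aggregate functions, so SQLite rejects it (HAVING clause on a non-aggregate query); the condition here is per row

Fix: Replace HAVING with WHERE since the condition applies to individual rows

Corrected query:
SELECT id, kind, reading FROM sensors WHERE reading > 34.2

Result:
id | kind     | reading
---+----------+--------
1  | humidity | 71.3   
2  | motion   | 40.1   
3  | temp     | 50.9   
5  | co2      | 87.7   
6  | co2      | 54.5   
7  | co2      | 85.3   
9  | humidity | 88.9   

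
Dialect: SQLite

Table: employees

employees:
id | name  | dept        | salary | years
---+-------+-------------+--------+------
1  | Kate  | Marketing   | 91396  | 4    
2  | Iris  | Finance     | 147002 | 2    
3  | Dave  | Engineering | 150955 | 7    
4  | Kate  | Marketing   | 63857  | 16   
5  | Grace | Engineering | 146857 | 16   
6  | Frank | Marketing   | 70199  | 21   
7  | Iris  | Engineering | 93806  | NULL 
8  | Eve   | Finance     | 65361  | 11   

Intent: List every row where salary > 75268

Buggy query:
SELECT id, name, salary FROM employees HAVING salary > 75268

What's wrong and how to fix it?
Bug: This is a non-aggregate query (no GROUP BY, no aggregates), so in SQLite the HAVING clause is invalid here; a row-level condition belongs in WHERE

Fix: Replace HAVING with WHERE since the condition applies to individual rows

Corrected query:
SELECT id, name, salary FROM employees WHERE salary > 75268

Result:
id | name  | salary
---+-------+-------
1  | Kate  | 91396 
2  | Iris  | 147002
3  | Dave  | 150955
5  | Grace | 146857
7  | Iris  | 93806 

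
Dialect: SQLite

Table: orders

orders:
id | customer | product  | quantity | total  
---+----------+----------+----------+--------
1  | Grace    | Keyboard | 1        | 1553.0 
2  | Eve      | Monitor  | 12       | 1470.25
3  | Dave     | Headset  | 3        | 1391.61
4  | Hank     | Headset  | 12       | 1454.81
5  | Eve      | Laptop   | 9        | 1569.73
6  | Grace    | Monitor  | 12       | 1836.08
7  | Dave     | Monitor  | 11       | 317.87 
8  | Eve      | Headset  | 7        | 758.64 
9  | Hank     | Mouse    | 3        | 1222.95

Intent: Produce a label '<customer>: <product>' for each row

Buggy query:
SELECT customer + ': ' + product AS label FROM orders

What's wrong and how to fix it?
Bug: '+' is numeric addition; on text columns SQLite converts them to 0 instead of concatenating

Fix: Use the || operator for string concatenation

Corrected query:
SELECT customer || ': ' || product AS label FROM orders

Result:
label          
---------------
Grace: Keyboard
Eve: Monitor   
Dave: Headset  
Hank: Headset  
Eve: Laptop    
Grace: Monitor 
Dave: Monitor  
Eve: Headset   
Hank: Mouse    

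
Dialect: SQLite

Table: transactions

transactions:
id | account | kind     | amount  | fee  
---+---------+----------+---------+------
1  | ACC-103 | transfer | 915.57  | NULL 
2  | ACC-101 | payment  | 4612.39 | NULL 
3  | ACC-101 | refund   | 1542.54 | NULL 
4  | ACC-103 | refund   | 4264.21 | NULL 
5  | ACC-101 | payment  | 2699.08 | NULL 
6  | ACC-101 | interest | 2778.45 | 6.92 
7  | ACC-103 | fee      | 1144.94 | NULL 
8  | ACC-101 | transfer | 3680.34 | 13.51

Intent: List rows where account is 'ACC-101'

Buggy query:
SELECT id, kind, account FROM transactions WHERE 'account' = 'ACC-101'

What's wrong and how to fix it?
Bug: 'account' in single quotes is a string literal, not the column; the comparison is literal-vs-literal and never true

Fix: Remove the quotes around the column name (or use double quotes for an identifier)

Corrected query:
SELECT id, kind, account FROM transactions WHERE account = 'ACC-101'

Result:
id | kind     | account
---+----------+--------
2  | payment  | ACC-101
3  | refund   | ACC-101
5  | payment  | ACC-101
6  | interest | ACC-101
8  | transfer | ACC-101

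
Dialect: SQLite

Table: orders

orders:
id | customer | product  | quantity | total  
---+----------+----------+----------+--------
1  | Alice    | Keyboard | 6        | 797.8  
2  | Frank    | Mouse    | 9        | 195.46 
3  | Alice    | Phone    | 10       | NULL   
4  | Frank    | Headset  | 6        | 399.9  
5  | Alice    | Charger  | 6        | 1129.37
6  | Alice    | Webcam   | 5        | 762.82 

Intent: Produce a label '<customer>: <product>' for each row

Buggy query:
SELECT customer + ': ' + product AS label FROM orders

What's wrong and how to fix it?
Bug: '+' is numeric addition; on text columns SQLite converts them to 0 instead of concatenating

Fix: Use the || operator for string concatenation

Corrected query:
SELECT customer || ': ' || product AS label FROM orders

Result:
label          
---------------
Alice: Keyboard
Frank: Mouse   
Alice: Phone   
Frank: Headset 
Alice: Charger 
Alice: Webcam  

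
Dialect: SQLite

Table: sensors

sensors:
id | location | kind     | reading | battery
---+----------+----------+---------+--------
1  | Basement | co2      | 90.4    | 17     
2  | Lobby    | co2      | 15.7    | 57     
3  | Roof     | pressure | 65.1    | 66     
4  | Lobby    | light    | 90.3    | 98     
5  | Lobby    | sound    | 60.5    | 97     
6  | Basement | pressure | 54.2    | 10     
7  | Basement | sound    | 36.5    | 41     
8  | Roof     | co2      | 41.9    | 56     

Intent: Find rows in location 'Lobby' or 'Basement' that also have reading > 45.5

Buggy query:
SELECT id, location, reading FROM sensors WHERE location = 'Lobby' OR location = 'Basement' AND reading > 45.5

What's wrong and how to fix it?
Bug: Without parentheses, AND is evaluated before OR, so the reading filter only applies to the 'Basement' branch

Fix: Group the OR with parentheses (or use IN), then AND the threshold

Corrected query:
SELECT id, location, reading FROM sensors WHERE (location = 'Lobby' OR location = 'Basement') AND reading > 45.5

Result:
id | location | reading
---+----------+--------
1  | Basement | 90.4   
4  | Lobby    | 90.3   
5  | Lobby    | 60.5   
6  | Basement | 54.2   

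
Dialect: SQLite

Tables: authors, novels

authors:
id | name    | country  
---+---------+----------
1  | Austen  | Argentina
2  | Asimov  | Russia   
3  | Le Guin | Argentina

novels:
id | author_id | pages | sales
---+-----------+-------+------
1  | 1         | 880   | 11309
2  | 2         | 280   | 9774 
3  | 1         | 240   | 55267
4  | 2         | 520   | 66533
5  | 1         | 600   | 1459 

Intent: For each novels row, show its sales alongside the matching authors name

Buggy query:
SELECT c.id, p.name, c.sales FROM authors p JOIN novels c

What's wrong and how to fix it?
Bug: JOIN with no ON clause produces a cartesian product; every novels row pairs with every authors row

Fix: Add ON c.author_id = p.id to the JOIN

Corrected query:
SELECT c.id, p.name, c.sales FROM authors p JOIN novels c ON c.author_id = p.id

Result:
id | name   | sales
---+--------+------
1  | Austen | 11309
2  | Asimov | 9774 
3  | Austen | 55267
4  | Asimov | 66533
5  | Austen | 1459 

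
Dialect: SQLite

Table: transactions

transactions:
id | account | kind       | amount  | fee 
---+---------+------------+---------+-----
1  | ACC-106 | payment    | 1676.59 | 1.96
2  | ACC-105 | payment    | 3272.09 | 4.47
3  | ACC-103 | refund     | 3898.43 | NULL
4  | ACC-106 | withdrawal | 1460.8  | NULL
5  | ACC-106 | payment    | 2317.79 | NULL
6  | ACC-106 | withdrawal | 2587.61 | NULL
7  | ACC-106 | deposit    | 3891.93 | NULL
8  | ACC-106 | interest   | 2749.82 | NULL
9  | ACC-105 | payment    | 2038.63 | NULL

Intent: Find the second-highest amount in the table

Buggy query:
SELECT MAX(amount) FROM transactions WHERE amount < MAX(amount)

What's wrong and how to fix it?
Bug: The inner MAX is an aggregate inside WHERE, which is not allowed

Fix: Compute the overall MAX in a subquery, then take MAX of rows below it

Corrected query:
SELECT MAX(amount) FROM transactions WHERE amount < (SELECT MAX(amount) FROM transactions)

Result:
MAX(amount)
-----------
3891.93    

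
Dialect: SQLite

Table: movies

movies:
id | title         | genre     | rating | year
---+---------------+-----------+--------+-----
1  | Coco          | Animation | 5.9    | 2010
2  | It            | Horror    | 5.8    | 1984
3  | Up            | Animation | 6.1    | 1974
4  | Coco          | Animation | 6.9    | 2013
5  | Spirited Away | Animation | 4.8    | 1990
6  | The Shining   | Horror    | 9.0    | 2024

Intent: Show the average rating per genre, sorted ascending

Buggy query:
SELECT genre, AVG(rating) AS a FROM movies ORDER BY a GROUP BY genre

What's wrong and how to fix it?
Bug: ORDER BY appears before GROUP BY; SQL clause order requires GROUP BY first

Fix: Reorder: SELECT … FROM … GROUP BY … ORDER BY …

Corrected query:
SELECT genre, AVG(rating) AS a FROM movies GROUP BY genre ORDER BY a

Result:
genre     | a    
----------+------
Animation | 5.925
Horror    | 7.4  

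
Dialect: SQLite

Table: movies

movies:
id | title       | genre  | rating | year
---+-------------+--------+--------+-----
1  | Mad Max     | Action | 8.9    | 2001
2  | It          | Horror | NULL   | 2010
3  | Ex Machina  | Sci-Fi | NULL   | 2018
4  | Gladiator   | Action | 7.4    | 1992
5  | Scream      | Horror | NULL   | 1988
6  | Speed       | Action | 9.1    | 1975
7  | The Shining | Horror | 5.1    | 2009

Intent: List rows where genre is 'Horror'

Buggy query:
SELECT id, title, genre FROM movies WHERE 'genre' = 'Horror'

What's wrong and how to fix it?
Bug: 'genre' in single quotes is a string literal, not the column; the comparison is literal-vs-literal and never true

Fix: Remove the quotes around the column name (or use double quotes for an identifier)

Corrected query:
SELECT id, title, genre FROM movies WHERE genre = 'Horror'

Result:
id | title       | genre 
---+-------------+-------
2  | It          | Horror
5  | Scream      | Horror
7  | The Shining | Horror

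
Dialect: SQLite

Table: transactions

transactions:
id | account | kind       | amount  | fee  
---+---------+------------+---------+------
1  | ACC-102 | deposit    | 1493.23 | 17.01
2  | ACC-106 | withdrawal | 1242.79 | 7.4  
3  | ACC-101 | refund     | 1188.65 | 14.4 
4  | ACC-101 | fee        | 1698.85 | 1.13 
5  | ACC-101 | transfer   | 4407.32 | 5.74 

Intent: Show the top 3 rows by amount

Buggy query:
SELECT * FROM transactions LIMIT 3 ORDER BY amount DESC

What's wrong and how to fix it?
Bug: LIMIT must come after ORDER BY

Fix: Swap the clauses: ORDER BY first, then LIMIT

Corrected query:
SELECT * FROM transactions ORDER BY amount DESC LIMIT 3

Result:
id | account | kind     | amount  | fee  
---+---------+----------+---------+------
5  | ACC-101 | transfer | 4407.32 | 5.74 
4  | ACC-101 | fee      | 1698.85 | 1.13 
1  | ACC-102 | deposit  | 1493.23 | 17.01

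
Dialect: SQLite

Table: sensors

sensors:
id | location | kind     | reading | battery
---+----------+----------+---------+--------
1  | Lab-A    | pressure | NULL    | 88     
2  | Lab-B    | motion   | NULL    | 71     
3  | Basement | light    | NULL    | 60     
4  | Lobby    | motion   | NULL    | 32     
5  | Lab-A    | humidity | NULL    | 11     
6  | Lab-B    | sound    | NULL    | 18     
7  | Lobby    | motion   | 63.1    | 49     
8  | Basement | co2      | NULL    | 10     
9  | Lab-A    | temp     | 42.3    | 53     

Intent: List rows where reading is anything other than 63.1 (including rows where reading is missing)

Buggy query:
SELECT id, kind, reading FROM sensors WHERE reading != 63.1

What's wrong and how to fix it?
Bug: 'reading != 63.1' is unknown when reading is NULL, so NULL rows are silently excluded

Fix: Add an explicit OR reading IS NULL to include the missing-value rows

Corrected query:
SELECT id, kind, reading FROM sensors WHERE reading != 63.1 OR reading IS NULL

Result:
id | kind     | reading
---+----------+--------
1  | pressure | NULL   
2  | motion   | NULL   
3  | light    | NULL   
4  | motion   | NULL   
5  | humidity | NULL   
6  | sound    | NULL   
8  | co2      | NULL   
9  | temp     | 42.3   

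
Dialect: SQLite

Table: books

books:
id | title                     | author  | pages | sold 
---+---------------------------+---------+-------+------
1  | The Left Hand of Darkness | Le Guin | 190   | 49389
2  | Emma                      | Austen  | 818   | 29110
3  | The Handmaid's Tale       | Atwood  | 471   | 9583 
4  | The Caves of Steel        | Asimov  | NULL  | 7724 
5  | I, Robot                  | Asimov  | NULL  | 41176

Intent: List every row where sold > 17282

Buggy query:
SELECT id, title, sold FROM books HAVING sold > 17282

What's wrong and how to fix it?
Bug: This is a non-aggregate query (no GROUP BY, no aggregates), so in SQLite the HAVING clause is invalid here; a row-level condition belongs in WHERE

Fix: Replace HAVING with WHERE since the condition applies to individual rows

Corrected query:
SELECT id, title, sold FROM books WHERE sold > 17282

Result:
id | title                     | sold 
---+---------------------------+------
1  | The Left Hand of Darkness | 49389
2  | Emma                      | 29110
5  | I, Robot                  | 41176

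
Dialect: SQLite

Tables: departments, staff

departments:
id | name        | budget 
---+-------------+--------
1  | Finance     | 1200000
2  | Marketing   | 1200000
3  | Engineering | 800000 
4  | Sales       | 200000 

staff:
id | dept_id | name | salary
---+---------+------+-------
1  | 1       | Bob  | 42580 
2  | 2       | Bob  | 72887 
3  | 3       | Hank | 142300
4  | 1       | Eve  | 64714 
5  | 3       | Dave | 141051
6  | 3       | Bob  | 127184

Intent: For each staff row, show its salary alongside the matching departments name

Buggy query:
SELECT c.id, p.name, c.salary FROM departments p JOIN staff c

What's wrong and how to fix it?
Bug: JOIN with no ON clause produces a cartesian product; every staff row pairs with every departments row

Fix: Add ON c.dept_id = p.id to the JOIN

Corrected query:
SELECT c.id, p.name, c.salary FROM departments p JOIN staff c ON c.dept_id = p.id

Result:
id | name        | salary
---+-------------+-------
1  | Finance     | 42580 
2  | Marketing   | 72887 
3  | Engineering | 142300
4  | Finance     | 64714 
5  | Engineering | 141051
6  | Engineering | 127184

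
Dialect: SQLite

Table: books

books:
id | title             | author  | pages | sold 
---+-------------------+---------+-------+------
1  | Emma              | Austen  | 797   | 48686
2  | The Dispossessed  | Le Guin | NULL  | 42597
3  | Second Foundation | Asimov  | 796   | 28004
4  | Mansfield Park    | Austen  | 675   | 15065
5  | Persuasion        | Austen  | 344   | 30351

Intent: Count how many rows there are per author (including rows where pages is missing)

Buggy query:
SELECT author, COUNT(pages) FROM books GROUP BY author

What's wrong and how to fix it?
Bug: COUNT(pages) skips NULLs, so groups with missing pages are undercounted

Fix: Use COUNT(*) to count all rows regardless of NULL

Corrected query:
SELECT author, COUNT(*) FROM books GROUP BY author

Result:
author  | COUNT(*)
--------+---------
Asimov  | 1       
Austen  | 3       
Le Guin | 1       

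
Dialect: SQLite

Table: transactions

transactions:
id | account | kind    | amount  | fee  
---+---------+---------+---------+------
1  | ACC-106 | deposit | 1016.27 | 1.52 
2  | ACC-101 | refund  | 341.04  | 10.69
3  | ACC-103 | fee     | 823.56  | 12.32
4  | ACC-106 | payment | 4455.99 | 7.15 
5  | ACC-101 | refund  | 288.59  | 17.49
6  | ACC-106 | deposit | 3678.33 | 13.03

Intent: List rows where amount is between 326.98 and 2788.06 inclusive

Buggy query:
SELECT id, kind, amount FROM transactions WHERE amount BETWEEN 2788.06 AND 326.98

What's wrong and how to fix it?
Bug: The bounds are reversed; BETWEEN a AND b requires a <= b to match anything

Fix: Swap the bounds so the smaller value comes first

Corrected query:
SELECT id, kind, amount FROM transactions WHERE amount BETWEEN 326.98 AND 2788.06

Result:
id | kind    | amount 
---+---------+--------
1  | deposit | 1016.27
2  | refund  | 341.04 
3  | fee     | 823.56 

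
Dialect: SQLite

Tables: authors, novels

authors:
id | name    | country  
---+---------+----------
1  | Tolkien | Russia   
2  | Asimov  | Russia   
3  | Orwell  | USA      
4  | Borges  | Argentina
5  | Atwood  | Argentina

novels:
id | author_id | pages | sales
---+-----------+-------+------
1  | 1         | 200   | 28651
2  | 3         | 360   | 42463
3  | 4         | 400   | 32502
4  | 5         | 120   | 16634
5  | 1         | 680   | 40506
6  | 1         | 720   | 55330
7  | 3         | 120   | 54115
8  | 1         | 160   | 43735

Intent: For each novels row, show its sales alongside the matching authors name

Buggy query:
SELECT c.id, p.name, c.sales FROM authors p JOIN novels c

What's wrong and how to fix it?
Bug: JOIN with no ON clause produces a cartesian product; every novels row pairs with every authors row

Fix: Specify the join condition linking the foreign key to the parent id

Corrected query:
SELECT c.id, p.name, c.sales FROM authors p JOIN novels c ON c.author_id = p.id

Result:
id | name    | sales
---+---------+------
1  | Tolkien | 28651
2  | Orwell  | 42463
3  | Borges  | 32502
4  | Atwood  | 16634
5  | Tolkien | 40506
6  | Tolkien | 55330
7  | Orwell  | 54115
8  | Tolkien | 43735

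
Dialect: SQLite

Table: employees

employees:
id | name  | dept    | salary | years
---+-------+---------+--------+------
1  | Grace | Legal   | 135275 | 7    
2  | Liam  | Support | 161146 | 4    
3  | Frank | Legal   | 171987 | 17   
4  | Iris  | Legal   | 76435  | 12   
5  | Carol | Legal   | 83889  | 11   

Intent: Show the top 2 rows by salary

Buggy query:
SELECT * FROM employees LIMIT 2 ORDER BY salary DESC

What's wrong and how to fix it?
Bug: LIMIT must come after ORDER BY

Fix: Sort with ORDER BY, then apply LIMIT

Corrected query:
SELECT * FROM employees ORDER BY salary DESC LIMIT 2

Result:
id | name  | dept    | salary | years
---+-------+---------+--------+------
3  | Frank | Legal   | 171987 | 17   
2  | Liam  | Support | 161146 | 4    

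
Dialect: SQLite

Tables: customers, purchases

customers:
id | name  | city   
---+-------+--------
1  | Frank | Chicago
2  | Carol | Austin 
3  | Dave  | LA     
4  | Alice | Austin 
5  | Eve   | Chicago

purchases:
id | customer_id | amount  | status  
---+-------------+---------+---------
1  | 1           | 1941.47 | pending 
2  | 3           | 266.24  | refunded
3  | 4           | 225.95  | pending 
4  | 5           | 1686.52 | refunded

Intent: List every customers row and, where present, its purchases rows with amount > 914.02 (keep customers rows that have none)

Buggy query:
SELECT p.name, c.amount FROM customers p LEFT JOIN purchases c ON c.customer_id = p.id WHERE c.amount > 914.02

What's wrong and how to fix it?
Bug: Filtering c.amount in WHERE discards the NULL rows produced by LEFT JOIN, turning it into an inner join

Fix: Put 'c.amount > 914.02' in the JOIN's ON clause instead of WHERE

Corrected query:
SELECT p.name, c.amount FROM customers p LEFT JOIN purchases c ON c.customer_id = p.id AND c.amount > 914.02

Result:
name  | amount 
------+--------
Frank | 1941.47
Carol | NULL   
Dave  | NULL   
Alice | NULL   
Eve   | 1686.52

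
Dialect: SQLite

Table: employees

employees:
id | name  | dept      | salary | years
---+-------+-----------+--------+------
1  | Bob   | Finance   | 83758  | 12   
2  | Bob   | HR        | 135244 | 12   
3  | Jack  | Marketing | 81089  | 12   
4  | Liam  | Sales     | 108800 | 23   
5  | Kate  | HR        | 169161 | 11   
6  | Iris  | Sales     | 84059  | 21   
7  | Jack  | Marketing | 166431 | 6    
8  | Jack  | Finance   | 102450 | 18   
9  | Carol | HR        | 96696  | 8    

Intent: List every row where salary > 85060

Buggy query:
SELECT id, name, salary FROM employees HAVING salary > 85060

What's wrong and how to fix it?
Bug: This is a non-aggregate query (no GROUP BY, no aggregates), so in SQLite the HAVING clause is invalid here; a row-level condition belongs in WHERE

Fix: Use WHERE for row-level filtering

Corrected query:
SELECT id, name, salary FROM employees WHERE salary > 85060

Result:
id | name  | salary
---+-------+-------
2  | Bob   | 135244
4  | Liam  | 108800
5  | Kate  | 169161
7  | Jack  | 166431
8  | Jack  | 102450
9  | Carol | 96696 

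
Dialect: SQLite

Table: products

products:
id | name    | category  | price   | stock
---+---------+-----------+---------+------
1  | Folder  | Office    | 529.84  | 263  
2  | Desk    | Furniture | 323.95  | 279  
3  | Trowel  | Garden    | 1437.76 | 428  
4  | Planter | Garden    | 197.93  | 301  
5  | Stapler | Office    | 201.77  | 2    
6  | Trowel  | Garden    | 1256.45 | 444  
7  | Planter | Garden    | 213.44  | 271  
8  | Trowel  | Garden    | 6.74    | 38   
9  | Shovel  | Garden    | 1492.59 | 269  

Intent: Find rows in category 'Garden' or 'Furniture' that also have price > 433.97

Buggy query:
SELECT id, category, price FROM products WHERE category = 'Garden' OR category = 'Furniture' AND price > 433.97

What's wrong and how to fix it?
Bug: Without parentheses, AND is evaluated before OR, so the price filter only applies to the 'Furniture' branch

Fix: Group the OR with parentheses (or use IN), then AND the threshold

Corrected query:
SELECT id, category, price FROM products WHERE (category = 'Garden' OR category = 'Furniture') AND price > 433.97

Result:
id | category | price  
---+----------+--------
3  | Garden   | 1437.76
6  | Garden   | 1256.45
9  | Garden   | 1492.59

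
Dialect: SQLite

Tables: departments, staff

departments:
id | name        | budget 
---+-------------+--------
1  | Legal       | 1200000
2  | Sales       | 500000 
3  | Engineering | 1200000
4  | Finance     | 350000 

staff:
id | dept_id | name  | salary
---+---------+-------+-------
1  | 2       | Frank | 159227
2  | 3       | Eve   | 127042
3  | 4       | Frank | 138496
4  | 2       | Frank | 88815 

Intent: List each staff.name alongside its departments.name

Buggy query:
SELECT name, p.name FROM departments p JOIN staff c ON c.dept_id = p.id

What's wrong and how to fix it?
Bug: 'name' exists in both joined tables, so the database can't tell which one is meant

Fix: Qualify the column with its table alias (c.name)

Corrected query:
SELECT c.name, p.name FROM departments p JOIN staff c ON c.dept_id = p.id

Result:
name  | name       
------+------------
Frank | Sales      
Eve   | Engineering
Frank | Finance    
Frank | Sales      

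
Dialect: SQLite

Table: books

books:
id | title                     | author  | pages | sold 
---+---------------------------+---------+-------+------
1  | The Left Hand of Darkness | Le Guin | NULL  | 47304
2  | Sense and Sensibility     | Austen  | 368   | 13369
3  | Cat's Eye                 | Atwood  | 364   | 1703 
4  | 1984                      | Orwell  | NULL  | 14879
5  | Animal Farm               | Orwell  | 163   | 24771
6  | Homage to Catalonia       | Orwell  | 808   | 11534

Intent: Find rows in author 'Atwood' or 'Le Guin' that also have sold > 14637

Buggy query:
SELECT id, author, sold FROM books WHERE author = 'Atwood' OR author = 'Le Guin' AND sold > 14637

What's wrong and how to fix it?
Bug: Without parentheses, AND is evaluated before OR, so the sold filter only applies to the 'Le Guin' branch

Fix: Add parentheses around the OR so the AND applies to both alternatives

Corrected query:
SELECT id, author, sold FROM books WHERE (author = 'Atwood' OR author = 'Le Guin') AND sold > 14637

Result:
id | author  | sold 
---+---------+------
1  | Le Guin | 47304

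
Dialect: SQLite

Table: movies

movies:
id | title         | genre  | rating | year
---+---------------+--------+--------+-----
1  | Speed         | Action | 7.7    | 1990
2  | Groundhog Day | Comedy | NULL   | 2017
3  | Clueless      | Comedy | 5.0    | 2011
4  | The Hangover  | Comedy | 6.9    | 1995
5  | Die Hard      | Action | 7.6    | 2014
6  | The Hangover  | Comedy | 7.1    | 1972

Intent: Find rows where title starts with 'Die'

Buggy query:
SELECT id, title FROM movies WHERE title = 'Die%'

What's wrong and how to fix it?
Bug: Wildcards only work with LIKE; '=' treats '%' as a literal character

Fix: Use LIKE for wildcard pattern matching

Corrected query:
SELECT id, title FROM movies WHERE title LIKE 'Die%'

Result:
id | title   
---+---------
5  | Die Hard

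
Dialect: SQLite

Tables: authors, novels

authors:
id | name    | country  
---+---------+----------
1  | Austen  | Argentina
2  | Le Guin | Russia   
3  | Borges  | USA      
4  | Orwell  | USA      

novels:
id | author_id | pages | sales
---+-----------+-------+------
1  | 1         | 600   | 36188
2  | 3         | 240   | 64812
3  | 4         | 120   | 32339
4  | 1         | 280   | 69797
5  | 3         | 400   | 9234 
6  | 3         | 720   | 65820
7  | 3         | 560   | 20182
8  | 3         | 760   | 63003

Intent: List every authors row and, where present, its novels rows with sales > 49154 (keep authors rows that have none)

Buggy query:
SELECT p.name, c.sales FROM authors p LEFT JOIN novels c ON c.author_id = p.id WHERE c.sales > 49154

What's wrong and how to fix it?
Bug: Filtering c.sales in WHERE discards the NULL rows produced by LEFT JOIN, turning it into an inner join

Fix: Put 'c.sales > 49154' in the JOIN's ON clause instead of WHERE

Corrected query:
SELECT p.name, c.sales FROM authors p LEFT JOIN novels c ON c.author_id = p.id AND c.sales > 49154

Result:
name    | sales
--------+------
Austen  | 69797
Le Guin | NULL 
Borges  | 63003
Borges  | 64812
Borges  | 65820
Orwell  | NULL 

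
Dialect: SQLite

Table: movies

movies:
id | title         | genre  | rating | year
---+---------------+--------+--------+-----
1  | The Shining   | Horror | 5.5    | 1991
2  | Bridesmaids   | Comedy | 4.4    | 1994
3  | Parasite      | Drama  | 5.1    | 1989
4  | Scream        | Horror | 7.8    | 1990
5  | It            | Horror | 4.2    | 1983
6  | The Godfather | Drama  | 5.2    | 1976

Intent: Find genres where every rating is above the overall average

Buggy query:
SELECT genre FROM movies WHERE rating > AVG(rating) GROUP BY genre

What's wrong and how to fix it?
Bug: WHERE evaluates per row before aggregation, so AVG() is unavailable

Fix: Compute the overall average in a scalar subquery and compare each group's MIN against it in HAVING

Corrected query:
SELECT genre FROM movies GROUP BY genre HAVING MIN(rating) > (SELECT AVG(rating) FROM movies)

Result:
(no rows)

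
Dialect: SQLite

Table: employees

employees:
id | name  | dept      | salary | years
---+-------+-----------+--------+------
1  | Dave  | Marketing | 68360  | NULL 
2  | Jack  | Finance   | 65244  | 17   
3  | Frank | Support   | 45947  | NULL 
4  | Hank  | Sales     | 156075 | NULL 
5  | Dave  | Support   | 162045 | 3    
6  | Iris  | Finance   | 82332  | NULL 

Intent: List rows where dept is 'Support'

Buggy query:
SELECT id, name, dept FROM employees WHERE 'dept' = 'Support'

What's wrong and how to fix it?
Bug: 'dept' in single quotes is a string literal, not the column; the comparison is literal-vs-literal and never true

Fix: Remove the quotes around the column name (or use double quotes for an identifier)

Corrected query:
SELECT id, name, dept FROM employees WHERE dept = 'Support'

Result:
id | name  | dept   
---+-------+--------
3  | Frank | Support
5  | Dave  | Support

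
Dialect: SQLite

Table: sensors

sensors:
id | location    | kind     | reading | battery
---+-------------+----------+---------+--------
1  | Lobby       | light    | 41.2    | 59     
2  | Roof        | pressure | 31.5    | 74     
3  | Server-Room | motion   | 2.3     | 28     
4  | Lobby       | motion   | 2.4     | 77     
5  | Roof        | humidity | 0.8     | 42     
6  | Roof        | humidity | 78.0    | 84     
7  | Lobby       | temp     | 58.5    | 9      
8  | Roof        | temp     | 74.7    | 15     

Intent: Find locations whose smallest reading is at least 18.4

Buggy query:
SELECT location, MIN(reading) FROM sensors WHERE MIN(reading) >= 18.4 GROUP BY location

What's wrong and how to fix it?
Bug: MIN() in WHERE is a misuse of aggregate

Fix: Replace WHERE with HAVING after the GROUP BY

Corrected query:
SELECT location, MIN(reading) FROM sensors GROUP BY location HAVING MIN(reading) >= 18.4

Result:
(no rows)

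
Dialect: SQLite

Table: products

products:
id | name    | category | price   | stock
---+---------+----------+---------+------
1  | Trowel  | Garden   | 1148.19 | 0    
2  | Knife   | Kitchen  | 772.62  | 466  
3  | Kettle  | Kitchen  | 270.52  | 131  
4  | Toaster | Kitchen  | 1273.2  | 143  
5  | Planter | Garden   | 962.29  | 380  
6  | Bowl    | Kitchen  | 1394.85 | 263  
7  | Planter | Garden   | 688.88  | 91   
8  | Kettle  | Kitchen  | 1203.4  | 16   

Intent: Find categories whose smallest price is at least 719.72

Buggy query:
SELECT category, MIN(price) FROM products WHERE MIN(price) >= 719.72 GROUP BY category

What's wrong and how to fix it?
Bug: MIN() in WHERE is a misuse of aggregate

Fix: Use HAVING for the per-group MIN condition

Corrected query:
SELECT category, MIN(price) FROM products GROUP BY category HAVING MIN(price) >= 719.72

Result:
(no rows)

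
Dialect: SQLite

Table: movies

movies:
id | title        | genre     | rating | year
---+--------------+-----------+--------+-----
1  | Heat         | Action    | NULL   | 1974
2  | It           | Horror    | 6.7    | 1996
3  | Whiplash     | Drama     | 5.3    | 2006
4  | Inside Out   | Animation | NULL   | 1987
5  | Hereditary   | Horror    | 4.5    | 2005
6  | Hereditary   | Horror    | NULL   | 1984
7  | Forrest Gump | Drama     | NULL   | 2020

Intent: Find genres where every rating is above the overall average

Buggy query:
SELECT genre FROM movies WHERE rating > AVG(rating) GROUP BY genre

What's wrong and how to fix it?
Bug: AVG() is an aggregate; it can't sit directly in WHERE

Fix: Use a subquery for AVG and a HAVING MIN(...) filter so the condition holds for every row in the group

Corrected query:
SELECT genre FROM movies GROUP BY genre HAVING MIN(rating) > (SELECT AVG(rating) FROM movies)

Result:
(no rows)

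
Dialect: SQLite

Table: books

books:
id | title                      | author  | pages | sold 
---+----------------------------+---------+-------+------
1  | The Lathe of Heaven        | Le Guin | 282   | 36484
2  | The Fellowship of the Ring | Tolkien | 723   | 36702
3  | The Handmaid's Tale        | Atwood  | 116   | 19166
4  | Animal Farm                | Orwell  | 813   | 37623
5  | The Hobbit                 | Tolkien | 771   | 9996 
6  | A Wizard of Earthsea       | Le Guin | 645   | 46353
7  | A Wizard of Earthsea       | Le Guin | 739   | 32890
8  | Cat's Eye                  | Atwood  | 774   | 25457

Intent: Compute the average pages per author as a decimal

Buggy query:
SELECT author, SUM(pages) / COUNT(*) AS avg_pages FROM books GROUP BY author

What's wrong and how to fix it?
Bug: SUM(pages) and COUNT(*) are both integers; the division truncates the fractional part

Fix: Multiply by 1.0 (or CAST to REAL) to force floating-point division

Corrected query:
SELECT author, SUM(pages) * 1.0 / COUNT(*) AS avg_pages FROM books GROUP BY author

Result:
author  | avg_pages 
--------+-----------
Atwood  | 445       
Le Guin | 555.333333
Orwell  | 813       
Tolkien | 747       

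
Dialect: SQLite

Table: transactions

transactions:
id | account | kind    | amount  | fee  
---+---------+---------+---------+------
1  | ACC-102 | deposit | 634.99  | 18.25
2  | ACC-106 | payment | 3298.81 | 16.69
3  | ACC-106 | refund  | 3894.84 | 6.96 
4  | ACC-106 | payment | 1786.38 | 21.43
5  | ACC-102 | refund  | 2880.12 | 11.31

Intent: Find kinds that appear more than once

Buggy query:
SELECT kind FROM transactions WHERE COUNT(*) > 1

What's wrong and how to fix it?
Bug: COUNT(*) is an aggregate and cannot be used in WHERE

Fix: Group first, then use HAVING for the count condition

Corrected query:
SELECT kind FROM transactions GROUP BY kind HAVING COUNT(*) > 1

Result:
kind   
-------
payment
refund 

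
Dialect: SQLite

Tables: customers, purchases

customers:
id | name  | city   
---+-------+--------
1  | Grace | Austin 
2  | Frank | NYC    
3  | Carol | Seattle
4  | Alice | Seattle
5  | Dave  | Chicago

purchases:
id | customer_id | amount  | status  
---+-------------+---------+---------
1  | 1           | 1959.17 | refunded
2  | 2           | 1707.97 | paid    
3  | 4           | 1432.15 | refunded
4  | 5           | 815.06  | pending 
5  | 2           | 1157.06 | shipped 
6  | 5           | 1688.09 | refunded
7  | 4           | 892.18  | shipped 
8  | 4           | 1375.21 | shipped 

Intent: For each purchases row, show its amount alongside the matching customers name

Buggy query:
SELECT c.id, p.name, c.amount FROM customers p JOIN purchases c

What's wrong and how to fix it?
Bug: Missing join condition: each purchases row is matched to all customers rows instead of just its own

Fix: Specify the join condition linking the foreign key to the parent id

Corrected query:
SELECT c.id, p.name, c.amount FROM customers p JOIN purchases c ON c.customer_id = p.id

Result:
id | name  | amount 
---+-------+--------
1  | Grace | 1959.17
2  | Frank | 1707.97
3  | Alice | 1432.15
4  | Dave  | 815.06 
5  | Frank | 1157.06
6  | Dave  | 1688.09
7  | Alice | 892.18 
8  | Alice | 1375.21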